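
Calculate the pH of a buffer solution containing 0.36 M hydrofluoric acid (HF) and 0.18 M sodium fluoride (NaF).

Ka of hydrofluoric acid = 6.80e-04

pKa = -log(6.80e-04) = 3.17. pH = pKa + log([A⁻]/[HA]) = 3.17 + log(0.18/0.36)

pH = 2.87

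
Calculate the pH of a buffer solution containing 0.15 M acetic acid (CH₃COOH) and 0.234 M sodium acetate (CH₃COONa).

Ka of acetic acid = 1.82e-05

pKa = -log(1.82e-05) = 4.74. pH = pKa + log([A⁻]/[HA]) = 4.74 + log(0.234/0.15)

pH = 4.93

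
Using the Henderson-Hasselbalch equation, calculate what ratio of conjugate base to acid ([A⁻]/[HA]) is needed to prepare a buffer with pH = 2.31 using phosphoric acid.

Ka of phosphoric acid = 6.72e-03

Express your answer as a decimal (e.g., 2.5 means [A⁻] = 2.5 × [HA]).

pKa = -log(6.72e-03) = 2.1726. pH = pKa + log([A⁻]/[HA]), so log([A⁻]/[HA]) = pH − pKa = 2.31 − 2.1726 = 0.1374. [A⁻]/[HA] = 10^(0.1374) = 1.37

[A⁻]/[HA] = 1.37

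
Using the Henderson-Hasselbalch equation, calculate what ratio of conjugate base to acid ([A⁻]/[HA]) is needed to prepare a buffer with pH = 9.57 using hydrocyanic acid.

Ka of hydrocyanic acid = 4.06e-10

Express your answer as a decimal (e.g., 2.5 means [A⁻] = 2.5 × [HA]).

pKa = -log(4.06e-10) = 9.3915. pH = pKa + log([A⁻]/[HA]), so log([A⁻]/[HA]) = pH − pKa = 9.57 − 9.3915 = 0.1785. [A⁻]/[HA] = 10^(0.1785) = 1.51

[A⁻]/[HA] = 1.51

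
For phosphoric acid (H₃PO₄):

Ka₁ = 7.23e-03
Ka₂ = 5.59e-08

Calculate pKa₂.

pKa₂ = -log(Ka₂) = -log(5.59e-08) = 7.25.

pK_{a2} = 7.25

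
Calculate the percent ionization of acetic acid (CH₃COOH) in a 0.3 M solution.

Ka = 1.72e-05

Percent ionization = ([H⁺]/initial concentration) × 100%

Using Ka equilibrium: x² + Ka×x - Ka×C = 0. Solving: [H⁺] = 2.2630e-03. Percent = (2.2630e-03/0.3) × 100

Percent ionization = 0.754%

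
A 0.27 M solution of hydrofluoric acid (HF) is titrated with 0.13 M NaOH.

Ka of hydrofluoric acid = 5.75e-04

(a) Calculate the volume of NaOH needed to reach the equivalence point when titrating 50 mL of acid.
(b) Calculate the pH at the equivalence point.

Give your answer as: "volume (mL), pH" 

moles acid = 0.27 × 50/1000 = 0.0135 mol; V_base = moles/0.13 × 1000 = 103.8 mL. At equivalence only the conjugate base is present: [A⁻] = 0.0135/0.154 = 8.7750e-02 M. Kb = Kw/Ka = 1.74e-11; [OH⁻] = √(Kb × [A⁻]) = 1.2353e-06; pOH = 5.91; pH = 14 - pOH = 8.09.

V = 103.8 mL, pH = 8.09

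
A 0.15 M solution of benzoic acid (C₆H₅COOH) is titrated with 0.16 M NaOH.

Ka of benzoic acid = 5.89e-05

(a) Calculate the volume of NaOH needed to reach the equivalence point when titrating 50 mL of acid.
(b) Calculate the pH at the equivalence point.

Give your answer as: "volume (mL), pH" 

moles acid = 0.15 × 50/1000 = 0.0075 mol; V_base = moles/0.16 × 1000 = 46.9 mL. At equivalence only the conjugate base is present: [A⁻] = 0.0075/0.097 = 7.7419e-02 M. Kb = Kw/Ka = 1.70e-10; [OH⁻] = √(Kb × [A⁻]) = 3.6255e-06; pOH = 5.44; pH = 14 - pOH = 8.56.

V = 46.9 mL, pH = 8.56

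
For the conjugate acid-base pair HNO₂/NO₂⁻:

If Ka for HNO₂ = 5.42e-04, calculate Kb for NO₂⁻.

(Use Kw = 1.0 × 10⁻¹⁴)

For a conjugate pair Ka × Kb = Kw, so Kb = Kw/Ka = 1.0 × 10⁻¹⁴ / 5.42e-04 = 1.85e-11.

K_b = 1.85e-11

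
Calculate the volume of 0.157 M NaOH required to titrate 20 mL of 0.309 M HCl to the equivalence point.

At equivalence: moles acid = moles base. moles HCl = 0.309 × 20/1000 = 0.00618 mol. V_base = moles / 0.157 × 1000 = 39.4 mL.

V_{base} = 39.4 mL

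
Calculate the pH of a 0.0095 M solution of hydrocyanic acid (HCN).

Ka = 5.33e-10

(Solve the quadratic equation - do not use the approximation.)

x² + Ka×x - Ka×C = 0. Using quadratic formula: [H⁺] = 2.2500e-06

pH = 5.65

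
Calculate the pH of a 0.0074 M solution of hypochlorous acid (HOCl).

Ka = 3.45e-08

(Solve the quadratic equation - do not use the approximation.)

x² + Ka×x - Ka×C = 0. Using quadratic formula: [H⁺] = 1.5961e-05

pH = 4.80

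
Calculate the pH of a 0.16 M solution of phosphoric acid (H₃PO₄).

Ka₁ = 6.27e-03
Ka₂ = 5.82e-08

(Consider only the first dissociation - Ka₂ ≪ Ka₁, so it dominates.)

First dissociation dominates. From Ka₁ = [H⁺][HA⁻]/[H₂A], x² + Ka₁·x − Ka₁·C = 0 with C = 0.16 M and Ka₁ = 6.27e-03. Solving: [H⁺] = (−Ka₁ + √(Ka₁² + 4·Ka₁·C)) / 2 = 2.8693e-02 M. pH = -log(2.8693e-02) = 1.54.

pH = 1.54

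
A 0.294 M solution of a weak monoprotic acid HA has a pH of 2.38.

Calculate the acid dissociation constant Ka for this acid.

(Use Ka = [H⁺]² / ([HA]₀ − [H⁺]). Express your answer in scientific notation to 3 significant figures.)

[H⁺] = 10^(−pH) = 10^(−2.38) = 4.169e-03 M. For HA ⇌ H⁺ + A⁻, Ka = [H⁺][A⁻]/[HA] = [H⁺]² / ([HA]₀ − [H⁺]) = (4.169e-03)² / (0.294 − 4.169e-03) = 6.00e-05.

K_a = 6.00e-05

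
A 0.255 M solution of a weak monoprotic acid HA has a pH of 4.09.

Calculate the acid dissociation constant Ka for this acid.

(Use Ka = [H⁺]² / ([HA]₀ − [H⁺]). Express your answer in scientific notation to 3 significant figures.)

[H⁺] = 10^(−pH) = 10^(−4.09) = 8.128e-05 M. For HA ⇌ H⁺ + A⁻, Ka = [H⁺][A⁻]/[HA] = [H⁺]² / ([HA]₀ − [H⁺]) = (8.128e-05)² / (0.255 − 8.128e-05) = 2.59e-08.

K_a = 2.59e-08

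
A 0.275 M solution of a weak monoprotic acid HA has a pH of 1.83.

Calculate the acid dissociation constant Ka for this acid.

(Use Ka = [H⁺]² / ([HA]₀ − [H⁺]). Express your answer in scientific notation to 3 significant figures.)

[H⁺] = 10^(−pH) = 10^(−1.83) = 1.479e-02 M. For HA ⇌ H⁺ + A⁻, Ka = [H⁺][A⁻]/[HA] = [H⁺]² / ([HA]₀ − [H⁺]) = (1.479e-02)² / (0.275 − 1.479e-02) = 8.41e-04.

K_a = 8.41e-04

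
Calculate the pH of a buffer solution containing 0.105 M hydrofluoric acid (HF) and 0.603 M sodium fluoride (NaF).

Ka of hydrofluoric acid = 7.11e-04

pKa = -log(7.11e-04) = 3.15. pH = pKa + log([A⁻]/[HA]) = 3.15 + log(0.603/0.105)

pH = 3.91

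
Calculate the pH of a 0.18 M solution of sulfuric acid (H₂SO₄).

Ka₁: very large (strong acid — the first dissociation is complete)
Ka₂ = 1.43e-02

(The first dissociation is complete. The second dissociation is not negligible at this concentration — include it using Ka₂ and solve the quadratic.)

First dissociation is complete: [H⁺]₀ = [HSO₄⁻]₀ = C = 0.18 M. Second dissociation HSO₄⁻ ⇌ H⁺ + SO₄²⁻: let x = [SO₄²⁻]. Ka₂ = (C + x)·x / (C − x) = 1.43e-02 → x² + (C + Ka₂)·x − Ka₂·C = 0 → x² + 0.19430·x − 2.574e-03 = 0. x = (−0.19430 + √(0.19430² + 4 × 2.574e-03)) / 2 = 1.2450e-02 M. [H⁺] = C + x = 0.18 + 1.2450e-02 = 1.9245e-01 M. pH = -log(1.9245e-01) = 0.72.

pH = 0.72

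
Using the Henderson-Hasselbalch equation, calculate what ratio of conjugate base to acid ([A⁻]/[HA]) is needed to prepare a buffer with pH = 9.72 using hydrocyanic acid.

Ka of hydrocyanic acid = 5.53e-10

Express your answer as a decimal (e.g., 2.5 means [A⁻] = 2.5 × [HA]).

pKa = -log(5.53e-10) = 9.2573. pH = pKa + log([A⁻]/[HA]), so log([A⁻]/[HA]) = pH − pKa = 9.72 − 9.2573 = 0.4627. [A⁻]/[HA] = 10^(0.4627) = 2.90

[A⁻]/[HA] = 2.90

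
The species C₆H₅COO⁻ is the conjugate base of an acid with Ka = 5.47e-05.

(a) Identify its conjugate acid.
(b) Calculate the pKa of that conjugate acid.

(a) The conjugate acid is formed by adding one H⁺ to C₆H₅COO⁻, giving C₆H₅COOH. (b) pKa = -log(Ka) = -log(5.47e-05) = 4.26.

Conjugate acid: C₆H₅COOH; pK_a = 4.26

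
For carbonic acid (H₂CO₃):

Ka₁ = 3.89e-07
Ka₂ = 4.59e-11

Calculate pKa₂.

pKa₂ = -log(Ka₂) = -log(4.59e-11) = 10.34.

pK_{a2} = 10.34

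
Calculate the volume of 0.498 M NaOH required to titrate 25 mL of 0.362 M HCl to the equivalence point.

At equivalence: moles acid = moles base. moles HCl = 0.362 × 25/1000 = 0.00905 mol. V_base = moles / 0.498 × 1000 = 18.2 mL.

V_{base} = 18.2 mL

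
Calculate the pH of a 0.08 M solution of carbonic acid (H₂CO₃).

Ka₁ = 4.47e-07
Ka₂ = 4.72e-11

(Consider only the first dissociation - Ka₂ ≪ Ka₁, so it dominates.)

First dissociation dominates. From Ka₁ = [H⁺][HA⁻]/[H₂A], x² + Ka₁·x − Ka₁·C = 0 with C = 0.08 M and Ka₁ = 4.47e-07. Solving: [H⁺] = (−Ka₁ + √(Ka₁² + 4·Ka₁·C)) / 2 = 1.8888e-04 M. pH = -log(1.8888e-04) = 3.72.

pH = 3.72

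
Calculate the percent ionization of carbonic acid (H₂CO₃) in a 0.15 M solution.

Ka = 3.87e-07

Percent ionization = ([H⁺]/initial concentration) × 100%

Using Ka equilibrium: x² + Ka×x - Ka×C = 0. Solving: [H⁺] = 2.4074e-04. Percent = (2.4074e-04/0.15) × 100

Percent ionization = 0.16%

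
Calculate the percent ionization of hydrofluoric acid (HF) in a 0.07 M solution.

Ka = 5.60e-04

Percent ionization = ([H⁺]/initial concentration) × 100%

Using Ka equilibrium: x² + Ka×x - Ka×C = 0. Solving: [H⁺] = 5.9872e-03. Percent = (5.9872e-03/0.07) × 100

Percent ionization = 8.55%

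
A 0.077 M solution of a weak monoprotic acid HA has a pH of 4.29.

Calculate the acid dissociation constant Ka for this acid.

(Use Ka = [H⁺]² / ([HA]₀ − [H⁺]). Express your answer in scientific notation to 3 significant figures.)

[H⁺] = 10^(−pH) = 10^(−4.29) = 5.129e-05 M. For HA ⇌ H⁺ + A⁻, Ka = [H⁺][A⁻]/[HA] = [H⁺]² / ([HA]₀ − [H⁺]) = (5.129e-05)² / (0.077 − 5.129e-05) = 3.42e-08.

K_a = 3.42e-08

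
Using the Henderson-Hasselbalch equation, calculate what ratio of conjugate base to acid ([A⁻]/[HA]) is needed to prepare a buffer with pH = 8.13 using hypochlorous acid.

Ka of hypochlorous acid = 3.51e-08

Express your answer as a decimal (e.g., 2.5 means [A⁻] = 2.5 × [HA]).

pKa = -log(3.51e-08) = 7.4547. pH = pKa + log([A⁻]/[HA]), so log([A⁻]/[HA]) = pH − pKa = 8.13 − 7.4547 = 0.6753. [A⁻]/[HA] = 10^(0.6753) = 4.73

[A⁻]/[HA] = 4.73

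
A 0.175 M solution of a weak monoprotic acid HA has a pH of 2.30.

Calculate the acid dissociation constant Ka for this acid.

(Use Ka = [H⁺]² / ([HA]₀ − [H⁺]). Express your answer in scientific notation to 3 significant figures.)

[H⁺] = 10^(−pH) = 10^(−2.30) = 5.012e-03 M. For HA ⇌ H⁺ + A⁻, Ka = [H⁺][A⁻]/[HA] = [H⁺]² / ([HA]₀ − [H⁺]) = (5.012e-03)² / (0.175 − 5.012e-03) = 1.48e-04.

K_a = 1.48e-04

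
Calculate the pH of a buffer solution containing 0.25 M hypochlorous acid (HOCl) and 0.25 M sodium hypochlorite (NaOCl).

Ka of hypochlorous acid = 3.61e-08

pKa = -log(3.61e-08) = 7.44. pH = pKa + log([A⁻]/[HA]) = 7.44 + log(0.25/0.25)

pH = 7.44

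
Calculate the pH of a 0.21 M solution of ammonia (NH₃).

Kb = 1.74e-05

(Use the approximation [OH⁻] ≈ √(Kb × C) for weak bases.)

[OH⁻] = √(Kb × C) = √(1.74e-05 × 0.21) = 1.9115e-03. pOH = 2.72, pH = 14 - pOH

pH = 11.28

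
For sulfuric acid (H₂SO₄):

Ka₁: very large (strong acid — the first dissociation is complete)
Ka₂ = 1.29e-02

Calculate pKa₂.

pKa₂ = -log(Ka₂) = -log(1.29e-02) = 1.89.

pK_{a2} = 1.89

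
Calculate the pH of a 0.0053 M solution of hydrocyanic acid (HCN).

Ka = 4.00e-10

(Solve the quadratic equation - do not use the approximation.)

x² + Ka×x - Ka×C = 0. Using quadratic formula: [H⁺] = 1.4558e-06

pH = 5.84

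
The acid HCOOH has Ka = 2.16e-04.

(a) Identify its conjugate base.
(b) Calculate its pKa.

(a) The conjugate base is formed by removing one H⁺ from HCOOH, giving HCOO⁻. (b) pKa = -log(Ka) = -log(2.16e-04) = 3.67.

Conjugate base: HCOO⁻; pK_a = 3.67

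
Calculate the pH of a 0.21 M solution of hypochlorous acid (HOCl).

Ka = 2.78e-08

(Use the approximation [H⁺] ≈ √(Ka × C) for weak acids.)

[H⁺] = √(Ka × C) = √(2.78e-08 × 0.21) = 7.6407e-05. pH = -log(7.6407e-05)

pH = 4.12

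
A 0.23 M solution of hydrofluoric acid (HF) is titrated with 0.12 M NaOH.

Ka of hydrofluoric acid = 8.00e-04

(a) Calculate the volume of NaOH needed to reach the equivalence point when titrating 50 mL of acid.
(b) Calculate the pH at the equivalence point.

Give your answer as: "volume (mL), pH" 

moles acid = 0.23 × 50/1000 = 0.0115 mol; V_base = moles/0.12 × 1000 = 95.8 mL. At equivalence only the conjugate base is present: [A⁻] = 0.0115/0.146 = 7.8857e-02 M. Kb = Kw/Ka = 1.25e-11; [OH⁻] = √(Kb × [A⁻]) = 9.9283e-07; pOH = 6.00; pH = 14 - pOH = 8.00.

V = 95.8 mL, pH = 8.00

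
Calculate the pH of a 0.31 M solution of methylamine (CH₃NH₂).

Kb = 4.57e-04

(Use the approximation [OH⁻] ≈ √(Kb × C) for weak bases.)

[OH⁻] = √(Kb × C) = √(4.57e-04 × 0.31) = 1.1903e-02. pOH = 1.92, pH = 14 - pOH

pH = 12.08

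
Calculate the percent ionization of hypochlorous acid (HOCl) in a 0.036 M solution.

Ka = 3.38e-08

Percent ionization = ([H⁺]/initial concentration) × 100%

Using Ka equilibrium: x² + Ka×x - Ka×C = 0. Solving: [H⁺] = 3.4866e-05. Percent = (3.4866e-05/0.036) × 100

Percent ionization = 0.0968%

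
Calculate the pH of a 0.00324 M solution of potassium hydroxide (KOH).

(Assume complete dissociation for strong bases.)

[OH⁻] = 0.00324 M for strong base. pOH = -log[OH⁻] = 2.49, pH = 14 - pOH

pH = 11.51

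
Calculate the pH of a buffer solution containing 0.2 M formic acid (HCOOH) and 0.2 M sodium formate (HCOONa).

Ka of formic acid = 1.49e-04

pKa = -log(1.49e-04) = 3.83. pH = pKa + log([A⁻]/[HA]) = 3.83 + log(0.2/0.2)

pH = 3.83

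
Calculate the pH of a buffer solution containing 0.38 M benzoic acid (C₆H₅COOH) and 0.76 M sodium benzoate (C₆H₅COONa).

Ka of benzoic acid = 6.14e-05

pKa = -log(6.14e-05) = 4.21. pH = pKa + log([A⁻]/[HA]) = 4.21 + log(0.76/0.38)

pH = 4.51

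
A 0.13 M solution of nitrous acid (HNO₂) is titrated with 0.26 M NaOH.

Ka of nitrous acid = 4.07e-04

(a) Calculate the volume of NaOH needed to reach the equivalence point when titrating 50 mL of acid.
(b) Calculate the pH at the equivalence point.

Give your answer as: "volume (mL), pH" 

moles acid = 0.13 × 50/1000 = 0.0065 mol; V_base = moles/0.26 × 1000 = 25.0 mL. At equivalence only the conjugate base is present: [A⁻] = 0.0065/0.075 = 8.6667e-02 M. Kb = Kw/Ka = 2.46e-11; [OH⁻] = √(Kb × [A⁻]) = 1.4592e-06; pOH = 5.84; pH = 14 - pOH = 8.16.

V = 25.0 mL, pH = 8.16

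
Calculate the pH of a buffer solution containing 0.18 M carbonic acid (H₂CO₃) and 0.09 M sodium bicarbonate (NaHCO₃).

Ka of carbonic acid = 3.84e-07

pKa = -log(3.84e-07) = 6.42. pH = pKa + log([A⁻]/[HA]) = 6.42 + log(0.09/0.18)

pH = 6.11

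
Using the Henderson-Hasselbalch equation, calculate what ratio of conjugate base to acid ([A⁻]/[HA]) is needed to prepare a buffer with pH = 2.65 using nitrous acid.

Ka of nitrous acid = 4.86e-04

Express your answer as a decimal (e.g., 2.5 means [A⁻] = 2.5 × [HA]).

pKa = -log(4.86e-04) = 3.3134. pH = pKa + log([A⁻]/[HA]), so log([A⁻]/[HA]) = pH − pKa = 2.65 − 3.3134 = -0.6634. [A⁻]/[HA] = 10^(-0.6634) = 0.217

[A⁻]/[HA] = 0.217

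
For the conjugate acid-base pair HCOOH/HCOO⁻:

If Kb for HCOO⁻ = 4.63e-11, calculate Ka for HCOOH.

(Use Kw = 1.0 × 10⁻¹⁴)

For a conjugate pair Ka × Kb = Kw, so Ka = Kw/Kb = 1.0 × 10⁻¹⁴ / 4.63e-11 = 2.16e-04.

K_a = 2.16e-04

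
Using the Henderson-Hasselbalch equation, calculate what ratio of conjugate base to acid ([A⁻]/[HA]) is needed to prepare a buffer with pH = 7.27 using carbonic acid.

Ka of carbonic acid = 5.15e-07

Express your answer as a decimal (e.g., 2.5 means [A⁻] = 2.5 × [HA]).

pKa = -log(5.15e-07) = 6.2882. pH = pKa + log([A⁻]/[HA]), so log([A⁻]/[HA]) = pH − pKa = 7.27 − 6.2882 = 0.9818. [A⁻]/[HA] = 10^(0.9818) = 9.59

[A⁻]/[HA] = 9.59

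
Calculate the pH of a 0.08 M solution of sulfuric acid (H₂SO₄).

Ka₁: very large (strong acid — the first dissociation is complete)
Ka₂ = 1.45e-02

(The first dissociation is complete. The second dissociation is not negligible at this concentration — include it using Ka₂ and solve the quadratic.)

First dissociation is complete: [H⁺]₀ = [HSO₄⁻]₀ = C = 0.08 M. Second dissociation HSO₄⁻ ⇌ H⁺ + SO₄²⁻: let x = [SO₄²⁻]. Ka₂ = (C + x)·x / (C − x) = 1.45e-02 → x² + (C + Ka₂)·x − Ka₂·C = 0 → x² + 0.09450·x − 1.160e-03 = 0. x = (−0.09450 + √(0.09450² + 4 × 1.160e-03)) / 2 = 1.0996e-02 M. [H⁺] = C + x = 0.08 + 1.0996e-02 = 9.0996e-02 M. pH = -log(9.0996e-02) = 1.04.

pH = 1.04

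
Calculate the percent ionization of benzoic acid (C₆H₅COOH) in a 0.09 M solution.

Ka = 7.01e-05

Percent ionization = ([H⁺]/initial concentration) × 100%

Using Ka equilibrium: x² + Ka×x - Ka×C = 0. Solving: [H⁺] = 2.4770e-03. Percent = (2.4770e-03/0.09) × 100

Percent ionization = 2.75%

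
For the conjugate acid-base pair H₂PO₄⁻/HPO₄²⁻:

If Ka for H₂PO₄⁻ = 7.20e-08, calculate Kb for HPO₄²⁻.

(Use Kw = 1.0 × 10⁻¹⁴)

For a conjugate pair Ka × Kb = Kw, so Kb = Kw/Ka = 1.0 × 10⁻¹⁴ / 7.20e-08 = 1.39e-07.

K_b = 1.39e-07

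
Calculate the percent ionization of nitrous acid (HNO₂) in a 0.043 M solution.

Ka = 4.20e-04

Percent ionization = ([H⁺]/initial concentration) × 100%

Using Ka equilibrium: x² + Ka×x - Ka×C = 0. Solving: [H⁺] = 4.0449e-03. Percent = (4.0449e-03/0.043) × 100

Percent ionization = 9.41%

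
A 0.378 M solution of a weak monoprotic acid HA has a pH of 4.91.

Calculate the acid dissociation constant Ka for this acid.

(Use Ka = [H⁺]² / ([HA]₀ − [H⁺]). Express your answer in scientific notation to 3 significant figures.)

[H⁺] = 10^(−pH) = 10^(−4.91) = 1.230e-05 M. For HA ⇌ H⁺ + A⁻, Ka = [H⁺][A⁻]/[HA] = [H⁺]² / ([HA]₀ − [H⁺]) = (1.230e-05)² / (0.378 − 1.230e-05) = 4.00e-10.

K_a = 4.00e-10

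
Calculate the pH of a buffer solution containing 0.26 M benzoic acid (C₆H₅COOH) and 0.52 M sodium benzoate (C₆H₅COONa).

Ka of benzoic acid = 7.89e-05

pKa = -log(7.89e-05) = 4.10. pH = pKa + log([A⁻]/[HA]) = 4.10 + log(0.52/0.26)

pH = 4.40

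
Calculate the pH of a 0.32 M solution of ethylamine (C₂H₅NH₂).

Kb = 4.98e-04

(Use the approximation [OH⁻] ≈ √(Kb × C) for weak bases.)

[OH⁻] = √(Kb × C) = √(4.98e-04 × 0.32) = 1.2624e-02. pOH = 1.90, pH = 14 - pOH

pH = 12.10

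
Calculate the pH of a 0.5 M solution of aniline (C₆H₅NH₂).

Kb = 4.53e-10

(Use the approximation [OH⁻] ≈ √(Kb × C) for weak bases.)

[OH⁻] = √(Kb × C) = √(4.53e-10 × 0.5) = 1.5050e-05. pOH = 4.82, pH = 14 - pOH

pH = 9.18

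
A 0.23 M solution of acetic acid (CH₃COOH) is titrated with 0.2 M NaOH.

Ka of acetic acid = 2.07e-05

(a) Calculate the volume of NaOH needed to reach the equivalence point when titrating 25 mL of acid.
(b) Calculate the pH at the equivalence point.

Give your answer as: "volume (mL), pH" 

moles acid = 0.23 × 25/1000 = 0.00575 mol; V_base = moles/0.2 × 1000 = 28.7 mL. At equivalence only the conjugate base is present: [A⁻] = 0.00575/0.054 = 1.0698e-01 M. Kb = Kw/Ka = 4.83e-10; [OH⁻] = √(Kb × [A⁻]) = 7.1889e-06; pOH = 5.14; pH = 14 - pOH = 8.86.

V = 28.7 mL, pH = 8.86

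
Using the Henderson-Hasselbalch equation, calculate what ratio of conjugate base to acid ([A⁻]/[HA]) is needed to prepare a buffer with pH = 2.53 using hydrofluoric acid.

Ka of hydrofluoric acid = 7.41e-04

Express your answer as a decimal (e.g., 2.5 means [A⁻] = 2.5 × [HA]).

pKa = -log(7.41e-04) = 3.1302. pH = pKa + log([A⁻]/[HA]), so log([A⁻]/[HA]) = pH − pKa = 2.53 − 3.1302 = -0.6002. [A⁻]/[HA] = 10^(-0.6002) = 0.251

[A⁻]/[HA] = 0.251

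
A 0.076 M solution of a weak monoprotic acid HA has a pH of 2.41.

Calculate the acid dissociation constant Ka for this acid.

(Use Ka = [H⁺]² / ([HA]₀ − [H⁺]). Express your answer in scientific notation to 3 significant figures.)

[H⁺] = 10^(−pH) = 10^(−2.41) = 3.890e-03 M. For HA ⇌ H⁺ + A⁻, Ka = [H⁺][A⁻]/[HA] = [H⁺]² / ([HA]₀ − [H⁺]) = (3.890e-03)² / (0.076 − 3.890e-03) = 2.10e-04.

K_a = 2.10e-04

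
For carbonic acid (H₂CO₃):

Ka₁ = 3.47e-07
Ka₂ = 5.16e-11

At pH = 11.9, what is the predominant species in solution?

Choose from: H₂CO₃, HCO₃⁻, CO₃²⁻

pKa₁ = 6.46, pKa₂ = 10.29. For a polyprotic acid the predominant species crosses at each pKa: below pKa_n the protonated form dominates, above it the deprotonated form does. At pH = 11.9, the predominant species is CO₃²⁻.

CO₃²⁻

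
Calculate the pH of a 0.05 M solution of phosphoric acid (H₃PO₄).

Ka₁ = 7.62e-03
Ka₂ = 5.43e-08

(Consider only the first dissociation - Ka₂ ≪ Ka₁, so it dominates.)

First dissociation dominates. From Ka₁ = [H⁺][HA⁻]/[H₂A], x² + Ka₁·x − Ka₁·C = 0 with C = 0.05 M and Ka₁ = 7.62e-03. Solving: [H⁺] = (−Ka₁ + √(Ka₁² + 4·Ka₁·C)) / 2 = 1.6078e-02 M. pH = -log(1.6078e-02) = 1.79.

pH = 1.79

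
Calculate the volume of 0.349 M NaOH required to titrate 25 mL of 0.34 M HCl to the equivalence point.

At equivalence: moles acid = moles base. moles HCl = 0.34 × 25/1000 = 0.0085 mol. V_base = moles / 0.349 × 1000 = 24.4 mL.

V_{base} = 24.4 mL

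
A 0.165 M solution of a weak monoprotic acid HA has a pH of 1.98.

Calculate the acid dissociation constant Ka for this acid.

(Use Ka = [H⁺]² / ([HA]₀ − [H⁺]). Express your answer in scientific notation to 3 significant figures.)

[H⁺] = 10^(−pH) = 10^(−1.98) = 1.047e-02 M. For HA ⇌ H⁺ + A⁻, Ka = [H⁺][A⁻]/[HA] = [H⁺]² / ([HA]₀ − [H⁺]) = (1.047e-02)² / (0.165 − 1.047e-02) = 7.10e-04.

K_a = 7.10e-04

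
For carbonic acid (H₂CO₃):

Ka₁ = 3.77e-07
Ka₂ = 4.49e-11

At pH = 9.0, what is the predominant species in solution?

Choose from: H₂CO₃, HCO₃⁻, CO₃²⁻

pKa₁ = 6.42, pKa₂ = 10.35. For a polyprotic acid the predominant species crosses at each pKa: below pKa_n the protonated form dominates, above it the deprotonated form does. At pH = 9.0, the predominant species is HCO₃⁻.

HCO₃⁻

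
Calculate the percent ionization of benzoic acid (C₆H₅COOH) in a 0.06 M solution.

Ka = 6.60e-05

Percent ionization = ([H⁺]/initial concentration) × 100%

Using Ka equilibrium: x² + Ka×x - Ka×C = 0. Solving: [H⁺] = 1.9572e-03. Percent = (1.9572e-03/0.06) × 100

Percent ionization = 3.26%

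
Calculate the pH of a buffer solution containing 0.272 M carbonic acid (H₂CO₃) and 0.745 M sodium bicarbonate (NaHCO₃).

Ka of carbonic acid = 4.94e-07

pKa = -log(4.94e-07) = 6.31. pH = pKa + log([A⁻]/[HA]) = 6.31 + log(0.745/0.272)

pH = 6.74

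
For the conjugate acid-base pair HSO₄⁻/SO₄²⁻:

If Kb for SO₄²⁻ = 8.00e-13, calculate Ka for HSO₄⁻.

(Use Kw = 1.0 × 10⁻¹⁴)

For a conjugate pair Ka × Kb = Kw, so Ka = Kw/Kb = 1.0 × 10⁻¹⁴ / 8.00e-13 = 1.25e-02.

K_a = 1.25e-02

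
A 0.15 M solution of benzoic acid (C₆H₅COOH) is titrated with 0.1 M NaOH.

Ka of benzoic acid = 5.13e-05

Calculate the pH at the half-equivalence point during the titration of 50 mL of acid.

At half-equivalence [HA] = [A⁻], so Henderson-Hasselbalch gives pH = pKa = -log(5.13e-05) = 4.29.

pH = pKa = 4.29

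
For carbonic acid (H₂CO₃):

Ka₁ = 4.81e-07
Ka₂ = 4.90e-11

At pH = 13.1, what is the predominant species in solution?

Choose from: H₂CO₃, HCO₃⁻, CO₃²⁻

pKa₁ = 6.32, pKa₂ = 10.31. For a polyprotic acid the predominant species crosses at each pKa: below pKa_n the protonated form dominates, above it the deprotonated form does. At pH = 13.1, the predominant species is CO₃²⁻.

CO₃²⁻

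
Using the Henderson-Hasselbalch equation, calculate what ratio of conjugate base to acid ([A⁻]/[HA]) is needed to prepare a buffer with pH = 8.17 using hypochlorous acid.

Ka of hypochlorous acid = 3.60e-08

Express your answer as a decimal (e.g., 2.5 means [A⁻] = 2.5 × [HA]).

pKa = -log(3.60e-08) = 7.4437. pH = pKa + log([A⁻]/[HA]), so log([A⁻]/[HA]) = pH − pKa = 8.17 − 7.4437 = 0.7263. [A⁻]/[HA] = 10^(0.7263) = 5.32

[A⁻]/[HA] = 5.32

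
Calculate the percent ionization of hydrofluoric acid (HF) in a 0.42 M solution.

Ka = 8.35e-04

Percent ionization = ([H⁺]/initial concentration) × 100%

Using Ka equilibrium: x² + Ka×x - Ka×C = 0. Solving: [H⁺] = 1.8314e-02. Percent = (1.8314e-02/0.42) × 100

Percent ionization = 4.36%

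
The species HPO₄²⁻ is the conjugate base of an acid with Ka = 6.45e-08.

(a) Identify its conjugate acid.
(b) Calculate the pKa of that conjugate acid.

(a) The conjugate acid is formed by adding one H⁺ to HPO₄²⁻, giving H₂PO₄⁻. (b) pKa = -log(Ka) = -log(6.45e-08) = 7.19.

Conjugate acid: H₂PO₄⁻; pK_a = 7.19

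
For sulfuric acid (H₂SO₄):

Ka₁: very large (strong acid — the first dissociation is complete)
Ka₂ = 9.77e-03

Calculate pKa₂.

pKa₂ = -log(Ka₂) = -log(9.77e-03) = 2.01.

pK_{a2} = 2.01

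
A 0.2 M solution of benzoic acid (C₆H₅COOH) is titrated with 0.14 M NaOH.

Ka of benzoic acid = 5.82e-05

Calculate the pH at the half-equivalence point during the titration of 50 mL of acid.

At half-equivalence [HA] = [A⁻], so Henderson-Hasselbalch gives pH = pKa = -log(5.82e-05) = 4.24.

pH = pKa = 4.24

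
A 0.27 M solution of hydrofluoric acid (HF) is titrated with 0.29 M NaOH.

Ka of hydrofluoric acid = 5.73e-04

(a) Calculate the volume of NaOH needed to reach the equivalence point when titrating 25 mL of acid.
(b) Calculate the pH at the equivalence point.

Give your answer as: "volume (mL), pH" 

moles acid = 0.27 × 25/1000 = 0.00675 mol; V_base = moles/0.29 × 1000 = 23.3 mL. At equivalence only the conjugate base is present: [A⁻] = 0.00675/0.048 = 1.3982e-01 M. Kb = Kw/Ka = 1.75e-11; [OH⁻] = √(Kb × [A⁻]) = 1.5621e-06; pOH = 5.81; pH = 14 - pOH = 8.19.

V = 23.3 mL, pH = 8.19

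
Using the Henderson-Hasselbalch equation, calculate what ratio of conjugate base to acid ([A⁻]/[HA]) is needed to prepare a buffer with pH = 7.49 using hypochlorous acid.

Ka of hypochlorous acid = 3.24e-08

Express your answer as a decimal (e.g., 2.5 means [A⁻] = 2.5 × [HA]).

pKa = -log(3.24e-08) = 7.4895. pH = pKa + log([A⁻]/[HA]), so log([A⁻]/[HA]) = pH − pKa = 7.49 − 7.4895 = 0.0005. [A⁻]/[HA] = 10^(0.0005) = 1.00

[A⁻]/[HA] = 1.00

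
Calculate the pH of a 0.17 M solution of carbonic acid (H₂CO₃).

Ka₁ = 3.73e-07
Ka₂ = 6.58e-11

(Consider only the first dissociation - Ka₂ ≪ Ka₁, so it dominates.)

First dissociation dominates. From Ka₁ = [H⁺][HA⁻]/[H₂A], x² + Ka₁·x − Ka₁·C = 0 with C = 0.17 M and Ka₁ = 3.73e-07. Solving: [H⁺] = (−Ka₁ + √(Ka₁² + 4·Ka₁·C)) / 2 = 2.5163e-04 M. pH = -log(2.5163e-04) = 3.60.

pH = 3.60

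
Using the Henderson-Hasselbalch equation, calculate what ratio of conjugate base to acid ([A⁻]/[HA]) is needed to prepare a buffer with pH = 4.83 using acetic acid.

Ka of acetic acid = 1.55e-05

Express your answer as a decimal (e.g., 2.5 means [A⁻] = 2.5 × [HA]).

pKa = -log(1.55e-05) = 4.8097. pH = pKa + log([A⁻]/[HA]), so log([A⁻]/[HA]) = pH − pKa = 4.83 − 4.8097 = 0.0203. [A⁻]/[HA] = 10^(0.0203) = 1.05

[A⁻]/[HA] = 1.05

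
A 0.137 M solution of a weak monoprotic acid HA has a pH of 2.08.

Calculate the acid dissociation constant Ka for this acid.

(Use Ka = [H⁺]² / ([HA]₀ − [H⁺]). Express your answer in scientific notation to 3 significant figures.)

[H⁺] = 10^(−pH) = 10^(−2.08) = 8.318e-03 M. For HA ⇌ H⁺ + A⁻, Ka = [H⁺][A⁻]/[HA] = [H⁺]² / ([HA]₀ − [H⁺]) = (8.318e-03)² / (0.137 − 8.318e-03) = 5.38e-04.

K_a = 5.38e-04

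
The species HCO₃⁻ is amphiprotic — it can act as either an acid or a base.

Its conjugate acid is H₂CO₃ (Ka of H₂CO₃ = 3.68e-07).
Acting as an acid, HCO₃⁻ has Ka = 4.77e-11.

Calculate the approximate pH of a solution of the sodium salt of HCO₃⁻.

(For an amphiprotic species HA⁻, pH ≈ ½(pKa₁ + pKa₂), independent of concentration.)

pKa₁ = -log(3.68e-07) = 6.43; pKa₂ = -log(4.77e-11) = 10.32. For an amphiprotic species, pH ≈ ½(pKa₁ + pKa₂) = ½(6.43 + 10.32) = 8.38.

pH = 8.38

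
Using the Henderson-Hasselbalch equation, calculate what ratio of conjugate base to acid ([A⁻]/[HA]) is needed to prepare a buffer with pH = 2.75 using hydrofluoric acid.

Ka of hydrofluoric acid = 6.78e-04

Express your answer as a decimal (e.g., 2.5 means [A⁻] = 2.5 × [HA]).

pKa = -log(6.78e-04) = 3.1688. pH = pKa + log([A⁻]/[HA]), so log([A⁻]/[HA]) = pH − pKa = 2.75 − 3.1688 = -0.4188. [A⁻]/[HA] = 10^(-0.4188) = 0.381

[A⁻]/[HA] = 0.381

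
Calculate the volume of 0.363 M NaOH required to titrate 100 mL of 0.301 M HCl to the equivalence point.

At equivalence: moles acid = moles base. moles HCl = 0.301 × 100/1000 = 0.0301 mol. V_base = moles / 0.363 × 1000 = 82.9 mL.

V_{base} = 82.9 mL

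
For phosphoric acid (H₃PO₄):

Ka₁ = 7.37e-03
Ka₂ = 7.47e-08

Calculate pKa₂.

pKa₂ = -log(Ka₂) = -log(7.47e-08) = 7.13.

pK_{a2} = 7.13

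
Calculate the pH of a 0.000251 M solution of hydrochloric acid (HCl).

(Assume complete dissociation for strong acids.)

[H⁺] = 0.000251 M for strong acid. pH = -log[H⁺] = -log(0.000251)

pH = 3.60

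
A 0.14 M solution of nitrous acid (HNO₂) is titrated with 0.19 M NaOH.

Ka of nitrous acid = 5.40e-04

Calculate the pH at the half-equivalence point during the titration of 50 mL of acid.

At half-equivalence [HA] = [A⁻], so Henderson-Hasselbalch gives pH = pKa = -log(5.40e-04) = 3.27.

pH = pKa = 3.27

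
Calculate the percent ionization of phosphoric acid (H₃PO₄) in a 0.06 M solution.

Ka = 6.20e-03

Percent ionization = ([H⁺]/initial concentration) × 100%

Using Ka equilibrium: x² + Ka×x - Ka×C = 0. Solving: [H⁺] = 1.6435e-02. Percent = (1.6435e-02/0.06) × 100

Percent ionization = 27.4%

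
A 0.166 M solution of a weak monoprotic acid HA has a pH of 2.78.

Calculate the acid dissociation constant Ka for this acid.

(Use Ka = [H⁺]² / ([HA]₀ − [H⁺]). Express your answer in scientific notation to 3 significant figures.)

[H⁺] = 10^(−pH) = 10^(−2.78) = 1.660e-03 M. For HA ⇌ H⁺ + A⁻, Ka = [H⁺][A⁻]/[HA] = [H⁺]² / ([HA]₀ − [H⁺]) = (1.660e-03)² / (0.166 − 1.660e-03) = 1.68e-05.

K_a = 1.68e-05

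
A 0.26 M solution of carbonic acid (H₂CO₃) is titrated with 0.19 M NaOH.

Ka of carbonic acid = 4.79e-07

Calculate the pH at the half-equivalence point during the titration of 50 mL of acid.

At half-equivalence [HA] = [A⁻], so Henderson-Hasselbalch gives pH = pKa = -log(4.79e-07) = 6.32.

pH = pKa = 6.32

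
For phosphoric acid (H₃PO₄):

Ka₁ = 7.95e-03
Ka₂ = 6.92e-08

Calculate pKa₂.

pKa₂ = -log(Ka₂) = -log(6.92e-08) = 7.16.

pK_{a2} = 7.16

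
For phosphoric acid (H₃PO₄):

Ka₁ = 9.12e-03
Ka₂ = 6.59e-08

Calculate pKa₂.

pKa₂ = -log(Ka₂) = -log(6.59e-08) = 7.18.

pK_{a2} = 7.18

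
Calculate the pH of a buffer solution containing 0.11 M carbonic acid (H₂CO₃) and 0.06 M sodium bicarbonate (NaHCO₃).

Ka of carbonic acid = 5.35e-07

pKa = -log(5.35e-07) = 6.27. pH = pKa + log([A⁻]/[HA]) = 6.27 + log(0.06/0.11)

pH = 6.01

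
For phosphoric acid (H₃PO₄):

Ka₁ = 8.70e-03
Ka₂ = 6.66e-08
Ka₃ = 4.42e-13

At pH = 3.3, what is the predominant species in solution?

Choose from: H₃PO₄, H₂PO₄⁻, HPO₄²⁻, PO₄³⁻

pKa₁ = 2.06, pKa₂ = 7.18, pKa₃ = 12.35. For a polyprotic acid the predominant species crosses at each pKa: below pKa_n the protonated form dominates, above it the deprotonated form does. At pH = 3.3, the predominant species is H₂PO₄⁻.

H₂PO₄⁻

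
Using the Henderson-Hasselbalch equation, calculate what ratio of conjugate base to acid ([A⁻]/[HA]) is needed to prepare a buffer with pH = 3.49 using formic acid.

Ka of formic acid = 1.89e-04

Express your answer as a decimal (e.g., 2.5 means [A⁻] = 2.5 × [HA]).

pKa = -log(1.89e-04) = 3.7235. pH = pKa + log([A⁻]/[HA]), so log([A⁻]/[HA]) = pH − pKa = 3.49 − 3.7235 = -0.2335. [A⁻]/[HA] = 10^(-0.2335) = 0.584

[A⁻]/[HA] = 0.584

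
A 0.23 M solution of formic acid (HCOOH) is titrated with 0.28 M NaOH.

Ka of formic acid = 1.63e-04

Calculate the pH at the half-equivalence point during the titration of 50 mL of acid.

At half-equivalence [HA] = [A⁻], so Henderson-Hasselbalch gives pH = pKa = -log(1.63e-04) = 3.79.

pH = pKa = 3.79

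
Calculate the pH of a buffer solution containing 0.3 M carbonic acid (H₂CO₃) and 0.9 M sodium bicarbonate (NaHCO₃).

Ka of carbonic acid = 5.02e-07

pKa = -log(5.02e-07) = 6.30. pH = pKa + log([A⁻]/[HA]) = 6.30 + log(0.9/0.3)

pH = 6.78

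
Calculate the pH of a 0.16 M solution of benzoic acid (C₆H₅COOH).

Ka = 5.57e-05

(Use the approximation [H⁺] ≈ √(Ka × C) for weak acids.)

[H⁺] = √(Ka × C) = √(5.57e-05 × 0.16) = 2.9853e-03. pH = -log(2.9853e-03)

pH = 2.53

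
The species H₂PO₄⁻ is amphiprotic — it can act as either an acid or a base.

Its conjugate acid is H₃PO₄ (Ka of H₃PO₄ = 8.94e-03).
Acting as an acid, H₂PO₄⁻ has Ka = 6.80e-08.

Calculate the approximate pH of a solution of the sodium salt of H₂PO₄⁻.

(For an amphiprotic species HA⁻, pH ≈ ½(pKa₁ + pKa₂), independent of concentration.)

pKa₁ = -log(8.94e-03) = 2.05; pKa₂ = -log(6.80e-08) = 7.17. For an amphiprotic species, pH ≈ ½(pKa₁ + pKa₂) = ½(2.05 + 7.17) = 4.61.

pH = 4.61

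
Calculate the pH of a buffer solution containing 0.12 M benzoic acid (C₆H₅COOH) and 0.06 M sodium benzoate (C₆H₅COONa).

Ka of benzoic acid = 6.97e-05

pKa = -log(6.97e-05) = 4.16. pH = pKa + log([A⁻]/[HA]) = 4.16 + log(0.06/0.12)

pH = 3.86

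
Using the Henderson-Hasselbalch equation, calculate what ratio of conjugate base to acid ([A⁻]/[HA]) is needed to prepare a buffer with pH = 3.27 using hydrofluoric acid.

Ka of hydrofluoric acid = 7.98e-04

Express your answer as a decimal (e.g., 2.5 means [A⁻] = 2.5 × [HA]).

pKa = -log(7.98e-04) = 3.0980. pH = pKa + log([A⁻]/[HA]), so log([A⁻]/[HA]) = pH − pKa = 3.27 − 3.0980 = 0.1720. [A⁻]/[HA] = 10^(0.1720) = 1.49

[A⁻]/[HA] = 1.49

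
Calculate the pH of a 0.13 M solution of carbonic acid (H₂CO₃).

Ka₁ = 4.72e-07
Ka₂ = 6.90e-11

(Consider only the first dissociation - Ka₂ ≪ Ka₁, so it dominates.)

First dissociation dominates. From Ka₁ = [H⁺][HA⁻]/[H₂A], x² + Ka₁·x − Ka₁·C = 0 with C = 0.13 M and Ka₁ = 4.72e-07. Solving: [H⁺] = (−Ka₁ + √(Ka₁² + 4·Ka₁·C)) / 2 = 2.4747e-04 M. pH = -log(2.4747e-04) = 3.61.

pH = 3.61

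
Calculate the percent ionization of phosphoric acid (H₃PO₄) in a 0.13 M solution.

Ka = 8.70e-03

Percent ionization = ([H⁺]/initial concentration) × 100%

Using Ka equilibrium: x² + Ka×x - Ka×C = 0. Solving: [H⁺] = 2.9561e-02. Percent = (2.9561e-02/0.13) × 100

Percent ionization = 22.7%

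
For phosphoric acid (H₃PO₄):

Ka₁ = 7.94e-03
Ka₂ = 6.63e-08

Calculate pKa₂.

pKa₂ = -log(Ka₂) = -log(6.63e-08) = 7.18.

pK_{a2} = 7.18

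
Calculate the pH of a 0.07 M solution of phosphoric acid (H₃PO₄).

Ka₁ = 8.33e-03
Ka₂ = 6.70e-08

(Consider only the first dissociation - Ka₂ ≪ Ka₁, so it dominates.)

First dissociation dominates. From Ka₁ = [H⁺][HA⁻]/[H₂A], x² + Ka₁·x − Ka₁·C = 0 with C = 0.07 M and Ka₁ = 8.33e-03. Solving: [H⁺] = (−Ka₁ + √(Ka₁² + 4·Ka₁·C)) / 2 = 2.0339e-02 M. pH = -log(2.0339e-02) = 1.69.

pH = 1.69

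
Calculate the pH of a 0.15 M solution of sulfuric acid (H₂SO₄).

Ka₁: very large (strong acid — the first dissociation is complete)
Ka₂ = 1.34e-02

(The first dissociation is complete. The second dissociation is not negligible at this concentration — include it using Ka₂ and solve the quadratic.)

First dissociation is complete: [H⁺]₀ = [HSO₄⁻]₀ = C = 0.15 M. Second dissociation HSO₄⁻ ⇌ H⁺ + SO₄²⁻: let x = [SO₄²⁻]. Ka₂ = (C + x)·x / (C − x) = 1.34e-02 → x² + (C + Ka₂)·x − Ka₂·C = 0 → x² + 0.16340·x − 2.010e-03 = 0. x = (−0.16340 + √(0.16340² + 4 × 2.010e-03)) / 2 = 1.1493e-02 M. [H⁺] = C + x = 0.15 + 1.1493e-02 = 1.6149e-01 M. pH = -log(1.6149e-01) = 0.79.

pH = 0.79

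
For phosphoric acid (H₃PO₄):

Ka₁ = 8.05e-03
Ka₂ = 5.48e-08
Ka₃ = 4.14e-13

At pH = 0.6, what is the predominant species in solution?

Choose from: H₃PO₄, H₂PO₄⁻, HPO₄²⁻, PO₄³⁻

pKa₁ = 2.09, pKa₂ = 7.26, pKa₃ = 12.38. For a polyprotic acid the predominant species crosses at each pKa: below pKa_n the protonated form dominates, above it the deprotonated form does. At pH = 0.6, the predominant species is H₃PO₄.

H₃PO₄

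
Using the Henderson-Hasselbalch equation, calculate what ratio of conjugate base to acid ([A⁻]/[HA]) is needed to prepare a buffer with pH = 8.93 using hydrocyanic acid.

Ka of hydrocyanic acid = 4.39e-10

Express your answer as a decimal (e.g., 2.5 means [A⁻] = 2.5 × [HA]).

pKa = -log(4.39e-10) = 9.3575. pH = pKa + log([A⁻]/[HA]), so log([A⁻]/[HA]) = pH − pKa = 8.93 − 9.3575 = -0.4275. [A⁻]/[HA] = 10^(-0.4275) = 0.374

[A⁻]/[HA] = 0.374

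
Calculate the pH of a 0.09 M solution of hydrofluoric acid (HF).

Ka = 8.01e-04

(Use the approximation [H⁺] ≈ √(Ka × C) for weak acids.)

[H⁺] = √(Ka × C) = √(8.01e-04 × 0.09) = 8.4906e-03. pH = -log(8.4906e-03)

pH = 2.07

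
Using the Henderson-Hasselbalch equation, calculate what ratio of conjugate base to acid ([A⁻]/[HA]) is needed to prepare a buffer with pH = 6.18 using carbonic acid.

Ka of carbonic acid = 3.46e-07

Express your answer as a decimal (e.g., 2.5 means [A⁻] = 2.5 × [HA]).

pKa = -log(3.46e-07) = 6.4609. pH = pKa + log([A⁻]/[HA]), so log([A⁻]/[HA]) = pH − pKa = 6.18 − 6.4609 = -0.2809. [A⁻]/[HA] = 10^(-0.2809) = 0.524

[A⁻]/[HA] = 0.524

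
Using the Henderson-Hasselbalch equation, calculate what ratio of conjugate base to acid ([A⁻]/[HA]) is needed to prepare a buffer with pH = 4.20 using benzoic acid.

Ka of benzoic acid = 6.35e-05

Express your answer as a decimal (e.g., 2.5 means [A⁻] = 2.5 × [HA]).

pKa = -log(6.35e-05) = 4.1972. pH = pKa + log([A⁻]/[HA]), so log([A⁻]/[HA]) = pH − pKa = 4.20 − 4.1972 = 0.0028. [A⁻]/[HA] = 10^(0.0028) = 1.01

[A⁻]/[HA] = 1.01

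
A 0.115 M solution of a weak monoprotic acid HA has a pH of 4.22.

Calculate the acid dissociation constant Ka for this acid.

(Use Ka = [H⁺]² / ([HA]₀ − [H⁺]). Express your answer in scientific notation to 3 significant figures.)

[H⁺] = 10^(−pH) = 10^(−4.22) = 6.026e-05 M. For HA ⇌ H⁺ + A⁻, Ka = [H⁺][A⁻]/[HA] = [H⁺]² / ([HA]₀ − [H⁺]) = (6.026e-05)² / (0.115 − 6.026e-05) = 3.16e-08.

K_a = 3.16e-08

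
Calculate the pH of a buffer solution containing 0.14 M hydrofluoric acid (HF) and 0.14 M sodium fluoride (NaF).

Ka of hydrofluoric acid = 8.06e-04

pKa = -log(8.06e-04) = 3.09. pH = pKa + log([A⁻]/[HA]) = 3.09 + log(0.14/0.14)

pH = 3.09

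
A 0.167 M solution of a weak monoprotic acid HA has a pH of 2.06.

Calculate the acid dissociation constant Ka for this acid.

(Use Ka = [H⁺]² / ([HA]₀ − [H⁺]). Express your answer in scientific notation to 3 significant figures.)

[H⁺] = 10^(−pH) = 10^(−2.06) = 8.710e-03 M. For HA ⇌ H⁺ + A⁻, Ka = [H⁺][A⁻]/[HA] = [H⁺]² / ([HA]₀ − [H⁺]) = (8.710e-03)² / (0.167 − 8.710e-03) = 4.79e-04.

K_a = 4.79e-04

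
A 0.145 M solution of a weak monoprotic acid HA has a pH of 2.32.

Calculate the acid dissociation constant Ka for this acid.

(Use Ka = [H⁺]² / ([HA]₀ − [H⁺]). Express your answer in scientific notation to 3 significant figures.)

[H⁺] = 10^(−pH) = 10^(−2.32) = 4.786e-03 M. For HA ⇌ H⁺ + A⁻, Ka = [H⁺][A⁻]/[HA] = [H⁺]² / ([HA]₀ − [H⁺]) = (4.786e-03)² / (0.145 − 4.786e-03) = 1.63e-04.

K_a = 1.63e-04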